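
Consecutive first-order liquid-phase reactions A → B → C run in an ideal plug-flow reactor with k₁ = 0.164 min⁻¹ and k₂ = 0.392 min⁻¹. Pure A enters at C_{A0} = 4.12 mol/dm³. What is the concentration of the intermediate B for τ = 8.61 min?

For first-order series with pure A initially, C_B(τ) = k₁C_{A0}/(k₂−k₁)·(e^(−k₁τ) − e^(−k₂τ)).
e^(−k₁τ) = e^(−0.164×8.61) = e^(−1.412) = 0.2436; e^(−k₂τ) = e^(−3.375) = 0.03421.
C_B = 0.164×4.12/(0.392−0.164) × (0.2436−0.03421) = 2.964×0.2094 = 0.6207 mol/dm³.

0.621 mol/dm³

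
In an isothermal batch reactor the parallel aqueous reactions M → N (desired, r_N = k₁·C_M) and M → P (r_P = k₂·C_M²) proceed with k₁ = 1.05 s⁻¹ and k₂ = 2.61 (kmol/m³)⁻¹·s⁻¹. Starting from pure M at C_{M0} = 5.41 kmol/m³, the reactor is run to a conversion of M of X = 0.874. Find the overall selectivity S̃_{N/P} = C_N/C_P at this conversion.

C_M = C_{M0}(1−X) = 0.6817 kmol/m³.
Along a PFR/batch, dC_N/dC_M = −r_N/(r_N+r_P) = −k₁/(k₁+k₂·C_M).
Integrating from C_{M0} to C_M: C_N = (1.05/2.61)·ln[(1.05+2.61·5.41)/(1.05+2.61·0.682)] = 0.4023·ln(15.17/2.829) = 0.6756 kmol/m³.
C_P = (C_{M0}−C_M)−C_N = 4.053 kmol/m³; S̃_{N/P} = 0.6756/4.053 = 0.167.

0.167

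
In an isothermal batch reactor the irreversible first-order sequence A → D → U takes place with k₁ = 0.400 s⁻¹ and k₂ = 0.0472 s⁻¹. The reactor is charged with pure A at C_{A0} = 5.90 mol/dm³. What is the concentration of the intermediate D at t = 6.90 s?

4.41 mol/dm³

For first-order series with pure A initially, C_D(t) = k₁C_{A0}/(k₂−k₁)·(e^(−k₁t) − e^(−k₂t)).
e^(−k₁t) = e^(−0.400×6.90) = e^(−2.760) = 0.06329; e^(−k₂t) = e^(−0.3257) = 0.7220.
C_D = 0.400×5.90/(0.0472−0.400) × (0.06329−0.7220) = (-6.689)×(-0.6587) = 4.407 mol/dm³.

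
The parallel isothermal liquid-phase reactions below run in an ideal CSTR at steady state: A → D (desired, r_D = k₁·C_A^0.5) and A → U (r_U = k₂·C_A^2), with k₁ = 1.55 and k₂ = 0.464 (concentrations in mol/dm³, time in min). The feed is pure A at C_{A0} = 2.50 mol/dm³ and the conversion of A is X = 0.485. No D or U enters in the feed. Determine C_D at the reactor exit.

Exit C_A = C_{A0}(1−X) = 2.50×0.515 = 1.288 mol/dm³.
Rates in a CSTR are evaluated at the outlet concentration: r_D = 1.55×1.288^0.5 = 1.759, r_U = 0.464×1.288^2 = 0.7692.
Fraction of consumed A going to D: r_D/(r_D+r_U) = 0.6957.
C_D = 0.6957·C_{A0}·X = 0.6957×2.50×0.485 = 0.844 mol/dm³.

0.844 mol/dm³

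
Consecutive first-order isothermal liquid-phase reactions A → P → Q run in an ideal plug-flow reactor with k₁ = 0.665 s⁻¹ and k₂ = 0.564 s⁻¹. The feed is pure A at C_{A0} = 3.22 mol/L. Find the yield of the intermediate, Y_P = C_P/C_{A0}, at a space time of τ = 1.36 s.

0.392

For first-order series with pure A initially, C_P(τ) = k₁C_{A0}/(k₂−k₁)·(e^(−k₁τ) − e^(−k₂τ)).
e^(−k₁τ) = e^(−0.665×1.36) = e^(−0.9044) = 0.4048; e^(−k₂τ) = e^(−0.7670) = 0.4644.
C_P = 0.665×3.22/(0.564−0.665) × (0.4048−0.4644) = (-21.20)×(-0.05960) = 1.264 mol/L.
Y_P = C_P/C_{A0} = 1.264/3.22 = 0.392.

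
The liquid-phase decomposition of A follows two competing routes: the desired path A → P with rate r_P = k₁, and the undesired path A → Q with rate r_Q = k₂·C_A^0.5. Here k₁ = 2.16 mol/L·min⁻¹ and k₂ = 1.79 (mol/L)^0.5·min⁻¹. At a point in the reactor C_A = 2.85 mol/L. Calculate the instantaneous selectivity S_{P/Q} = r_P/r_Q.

0.715

S_{P/Q} = r_P/r_Q = (k₁)/(k₂·C_A^0.5) = (k₁/k₂)·C_A^-0.5.
= (2.16) / (1.79×2.850^0.5) = 2.160/3.022 = 0.715.
The undesired path is higher order in A, so low C_A (CSTR or dilute feed) favours P.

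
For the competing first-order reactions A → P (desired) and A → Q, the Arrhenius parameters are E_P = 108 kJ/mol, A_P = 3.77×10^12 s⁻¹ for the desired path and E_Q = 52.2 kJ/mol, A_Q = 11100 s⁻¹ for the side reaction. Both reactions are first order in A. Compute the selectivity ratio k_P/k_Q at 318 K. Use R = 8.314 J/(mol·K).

Since both paths have the same order in A, the concentration cancels and S_{P/Q} = k_P/k_Q = (A_P/A_Q)·exp[(E_Q−E_P)/(RT)].
(E_Q−E_P)/(RT) = (52.2−108)×10³/(8.314×318) = -55800/2644 = -21.11.
k_P/k_Q = (3.77×10^12/11100)·exp(-21.11) = 3.396×10^8 × 6.823×10^-10 = 0.232.

0.232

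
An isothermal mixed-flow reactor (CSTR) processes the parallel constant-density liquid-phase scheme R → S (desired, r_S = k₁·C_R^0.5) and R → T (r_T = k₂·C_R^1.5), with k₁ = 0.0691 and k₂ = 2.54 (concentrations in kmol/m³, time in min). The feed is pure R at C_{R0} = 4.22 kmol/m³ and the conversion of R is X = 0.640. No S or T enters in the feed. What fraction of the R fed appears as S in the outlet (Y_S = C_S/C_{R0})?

0.0113

Exit C_R = C_{R0}(1−X) = 4.22×0.360 = 1.519 kmol/m³.
Rates in a CSTR are evaluated at the outlet concentration: r_S = 0.0691×1.519^0.5 = 0.08517, r_T = 2.54×1.519^1.5 = 4.756.
Fraction of consumed R going to S: r_S/(r_S+r_T) = 0.01759.
C_S = 0.01759·C_{R0}·X = 0.01759×4.22×0.640 = 0.0475 kmol/m³; Y_S = C_S/C_{R0} = 0.0113.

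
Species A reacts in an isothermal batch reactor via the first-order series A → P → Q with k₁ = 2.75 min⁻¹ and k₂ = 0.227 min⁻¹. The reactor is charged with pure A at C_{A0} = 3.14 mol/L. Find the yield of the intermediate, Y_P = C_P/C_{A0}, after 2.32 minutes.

0.642

The intermediate concentration in a first-order A→B→C sequence is C_P = k₁C_{A0}(e^(−k₁t) − e^(−k₂t))/(k₂−k₁).
e^(−k₁t) = e^(−2.75×2.32) = e^(−6.380) = 0.001695; e^(−k₂t) = e^(−0.5266) = 0.5906.
C_P = 2.75×3.14/(0.227−2.75) × (0.001695−0.5906) = (-3.423)×(-0.5889) = 2.015 mol/L.
Y_P = C_P/C_{A0} = 2.015/3.14 = 0.642.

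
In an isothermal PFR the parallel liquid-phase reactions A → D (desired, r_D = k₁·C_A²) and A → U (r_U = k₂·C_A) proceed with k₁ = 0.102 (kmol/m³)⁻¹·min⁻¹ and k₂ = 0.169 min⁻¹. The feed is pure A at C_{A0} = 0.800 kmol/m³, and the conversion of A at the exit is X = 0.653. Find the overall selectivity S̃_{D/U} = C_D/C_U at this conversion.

0.319

C_A = C_{A0}(1−X) = 0.2776 kmol/m³.
Along a PFR/batch, dC_U/dC_A = −r_U/(r_D+r_U) = −k₂/(k₂+k₁·C_A).
Integrating from C_{A0} to C_A: C_U = (0.169/0.102)·ln[(0.169+0.102·0.800)/(0.169+0.102·0.278)] = 1.657·ln(0.2506/0.1973) = 0.3961 kmol/m³.
Then C_D = (C_{A0}−C_A) − C_U = 0.5224 − 0.3961 = 0.1263 kmol/m³.
S̃_{D/U} = C_D/C_U = 0.1263/0.3961 = 0.319.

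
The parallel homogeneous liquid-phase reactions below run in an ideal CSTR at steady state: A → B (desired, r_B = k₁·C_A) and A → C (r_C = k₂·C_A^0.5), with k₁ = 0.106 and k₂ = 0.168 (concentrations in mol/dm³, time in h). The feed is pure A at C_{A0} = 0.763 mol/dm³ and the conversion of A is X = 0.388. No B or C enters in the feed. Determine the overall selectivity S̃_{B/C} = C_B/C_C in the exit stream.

Exit C_A = C_{A0}(1−X) = 0.763×0.612 = 0.4670 mol/dm³.
A CSTR operates uniformly at the exit composition, giving r_B = 0.04950 and r_C = 0.1148 (each k·C_A^n at C_A = 0.4670).
Overall selectivity = C_B/C_C = r_Bτ/(r_Cτ) = r_B/r_C = 0.431.

0.431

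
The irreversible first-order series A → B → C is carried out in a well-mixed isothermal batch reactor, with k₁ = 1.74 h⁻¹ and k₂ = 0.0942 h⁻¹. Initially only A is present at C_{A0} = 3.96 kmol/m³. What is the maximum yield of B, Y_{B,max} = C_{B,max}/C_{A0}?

0.846

For a first-order series the maximum intermediate yield is C_{B,max}/C_{A0} = (k₁/k₂)^[k₂/(k₂−k₁)].
= (1.74/0.0942)^(0.0942/(0.0942−1.74)) = (18.47)^(-0.05724) = 0.8463.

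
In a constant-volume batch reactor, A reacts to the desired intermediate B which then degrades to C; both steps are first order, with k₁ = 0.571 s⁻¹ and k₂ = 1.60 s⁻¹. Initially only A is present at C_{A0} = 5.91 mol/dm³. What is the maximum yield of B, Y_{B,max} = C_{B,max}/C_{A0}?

Evaluating C_B at t_opt = ln(k₂/k₁)/(k₂−k₁) gives C_{B,max}/C_{A0} = (k₁/k₂)^[k₂/(k₂−k₁)].
= (0.571/1.60)^(1.60/(1.60−0.571)) = (0.3569)^(1.555) = 0.2015.

0.201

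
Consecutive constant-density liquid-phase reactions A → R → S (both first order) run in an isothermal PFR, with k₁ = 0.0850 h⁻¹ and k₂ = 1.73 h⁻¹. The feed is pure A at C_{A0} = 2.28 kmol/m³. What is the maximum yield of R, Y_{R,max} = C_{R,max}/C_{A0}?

At the optimum, C_{R,max}/C_{A0} = (k₁/k₂)^[k₂/(k₂−k₁)].
= (0.0850/1.73)^(1.73/(1.73−0.0850)) = (0.04913)^(1.052) = 0.04205.

0.0420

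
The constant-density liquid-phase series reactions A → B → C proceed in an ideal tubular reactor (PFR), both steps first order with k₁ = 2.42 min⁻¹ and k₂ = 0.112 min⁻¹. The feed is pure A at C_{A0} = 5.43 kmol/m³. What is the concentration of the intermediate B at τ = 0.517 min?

3.74 kmol/m³

The intermediate concentration in a first-order A→B→C sequence is C_B = k₁C_{A0}(e^(−k₁τ) − e^(−k₂τ))/(k₂−k₁).
e^(−k₁τ) = e^(−2.42×0.517) = e^(−1.251) = 0.2862; e^(−k₂τ) = e^(−0.05790) = 0.9437.
C_B = 2.42×5.43/(0.112−2.42) × (0.2862−0.9437) = (-5.694)×(-0.6576) = 3.744 kmol/m³.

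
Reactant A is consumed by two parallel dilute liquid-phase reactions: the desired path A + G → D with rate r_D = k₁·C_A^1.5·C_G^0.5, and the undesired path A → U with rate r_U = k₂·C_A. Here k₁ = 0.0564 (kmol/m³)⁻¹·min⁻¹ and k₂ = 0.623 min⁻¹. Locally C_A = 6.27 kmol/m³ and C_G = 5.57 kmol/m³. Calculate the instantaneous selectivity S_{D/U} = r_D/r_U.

S_{D/U} = r_D/r_U = (k₁·C_A^1.5·C_G^0.5)/(k₂·C_A) = (k₁/k₂)·C_A^0.5·C_G^0.5.
= (0.0564×6.270^1.5×5.570^0.5) / (0.623×6.270) = 2.090/3.906 = 0.535.

0.535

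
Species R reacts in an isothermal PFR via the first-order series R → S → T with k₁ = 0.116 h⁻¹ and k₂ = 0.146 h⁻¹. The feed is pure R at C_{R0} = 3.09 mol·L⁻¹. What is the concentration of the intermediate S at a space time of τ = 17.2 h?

The intermediate concentration in a first-order A→B→C sequence is C_S = k₁C_{R0}(e^(−k₁τ) − e^(−k₂τ))/(k₂−k₁).
e^(−k₁τ) = e^(−0.116×17.2) = e^(−1.995) = 0.1360; e^(−k₂τ) = e^(−2.511) = 0.08117.
C_S = 0.116×3.09/(0.146−0.116) × (0.1360−0.08117) = 11.95×0.05482 = 0.6549 mol·L⁻¹.

0.655 mol·L⁻¹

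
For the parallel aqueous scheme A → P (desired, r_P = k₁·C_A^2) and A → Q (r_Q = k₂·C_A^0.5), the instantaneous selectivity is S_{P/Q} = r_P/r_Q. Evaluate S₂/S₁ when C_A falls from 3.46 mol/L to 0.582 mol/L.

S_{P/Q} = (k₁/k₂)·C_A^1.5, so S₂/S₁ = (C_{A,2}/C_{A,1})^1.5.
= (0.582/3.46)^1.5 = (0.1682)^1.5 = 0.0690.

0.0690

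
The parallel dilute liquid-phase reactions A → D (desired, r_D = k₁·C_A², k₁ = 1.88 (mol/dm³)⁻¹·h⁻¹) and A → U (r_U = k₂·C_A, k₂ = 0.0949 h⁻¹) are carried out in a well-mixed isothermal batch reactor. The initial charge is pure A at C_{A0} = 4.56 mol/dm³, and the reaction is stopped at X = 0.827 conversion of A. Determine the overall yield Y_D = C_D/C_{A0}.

C_A = C_{A0}(1−X) = 0.7889 mol/dm³.
Along a PFR/batch, dC_U/dC_A = −r_U/(r_D+r_U) = −k₂/(k₂+k₁·C_A).
Integrating from C_{A0} to C_A: C_U = (0.0949/1.88)·ln[(0.0949+1.88·4.56)/(0.0949+1.88·0.789)] = 0.05048·ln(8.668/1.578) = 0.08599 mol/dm³.
Then C_D = (C_{A0}−C_A) − C_U = 3.771 − 0.08599 = 3.685 mol/dm³.
Y_D = C_D/C_{A0} = 3.685/4.56 = 0.808.

0.808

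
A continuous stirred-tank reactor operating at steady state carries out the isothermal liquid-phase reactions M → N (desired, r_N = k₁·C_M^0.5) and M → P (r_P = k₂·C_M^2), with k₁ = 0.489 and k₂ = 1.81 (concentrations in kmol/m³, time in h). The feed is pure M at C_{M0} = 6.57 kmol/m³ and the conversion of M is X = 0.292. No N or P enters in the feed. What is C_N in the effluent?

0.0503 kmol/m³

Exit C_M = C_{M0}(1−X) = 6.57×0.708 = 4.652 kmol/m³.
In a CSTR the entire volume is at exit conditions, so r_N = 0.489×4.652^0.5 = 1.055 and r_P = 1.81×4.652^2 = 39.16.
Fraction of consumed M going to N: r_N/(r_N+r_P) = 0.02622.
C_N = 0.02622·C_{M0}·X = 0.02622×6.57×0.292 = 0.0503 kmol/m³.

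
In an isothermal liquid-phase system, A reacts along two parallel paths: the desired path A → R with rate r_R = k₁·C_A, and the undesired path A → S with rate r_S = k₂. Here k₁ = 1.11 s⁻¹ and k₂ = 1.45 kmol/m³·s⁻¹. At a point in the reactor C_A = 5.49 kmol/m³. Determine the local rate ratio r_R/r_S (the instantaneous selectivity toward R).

4.20

S_{R/S} = r_R/r_S = (k₁·C_A)/(k₂) = (k₁/k₂)·C_A.
= (1.11×5.490) / (1.45) = 6.094/1.450 = 4.20.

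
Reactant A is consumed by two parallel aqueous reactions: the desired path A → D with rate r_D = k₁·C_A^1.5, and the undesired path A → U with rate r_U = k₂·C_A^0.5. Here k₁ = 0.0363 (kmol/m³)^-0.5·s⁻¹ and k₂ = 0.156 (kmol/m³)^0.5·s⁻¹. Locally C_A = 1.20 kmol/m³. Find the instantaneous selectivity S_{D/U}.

S_{D/U} = r_D/r_U = (k₁·C_A^1.5)/(k₂·C_A^0.5) = (k₁/k₂)·C_A.
= (0.0363×1.200^1.5) / (0.156×1.200^0.5) = 0.04772/0.1709 = 0.279.

0.279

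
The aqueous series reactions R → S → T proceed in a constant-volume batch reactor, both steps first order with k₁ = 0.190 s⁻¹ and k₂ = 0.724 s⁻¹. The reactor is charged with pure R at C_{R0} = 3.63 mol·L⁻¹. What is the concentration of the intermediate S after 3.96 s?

0.535 mol·L⁻¹

The intermediate concentration in a first-order A→B→C sequence is C_S = k₁C_{R0}(e^(−k₁t) − e^(−k₂t))/(k₂−k₁).
e^(−k₁t) = e^(−0.190×3.96) = e^(−0.7524) = 0.4712; e^(−k₂t) = e^(−2.867) = 0.05687.
C_S = 0.190×3.63/(0.724−0.190) × (0.4712−0.05687) = 1.292×0.4144 = 0.5352 mol·L⁻¹.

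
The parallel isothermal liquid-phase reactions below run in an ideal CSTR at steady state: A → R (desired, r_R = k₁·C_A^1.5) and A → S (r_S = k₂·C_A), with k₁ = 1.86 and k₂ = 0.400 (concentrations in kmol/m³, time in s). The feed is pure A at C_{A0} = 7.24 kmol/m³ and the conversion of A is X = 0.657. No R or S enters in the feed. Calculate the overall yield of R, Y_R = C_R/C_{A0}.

0.578

Exit C_A = C_{A0}(1−X) = 7.24×0.343 = 2.483 kmol/m³.
In a CSTR the entire volume is at exit conditions, so r_R = 1.86×2.483^1.5 = 7.279 and r_S = 0.400×2.483 = 0.9933.
Fraction of consumed A going to R: r_R/(r_R+r_S) = 0.8799.
C_R = 0.8799·C_{A0}·X = 0.8799×7.24×0.657 = 4.19 kmol/m³; Y_R = C_R/C_{A0} = 0.578.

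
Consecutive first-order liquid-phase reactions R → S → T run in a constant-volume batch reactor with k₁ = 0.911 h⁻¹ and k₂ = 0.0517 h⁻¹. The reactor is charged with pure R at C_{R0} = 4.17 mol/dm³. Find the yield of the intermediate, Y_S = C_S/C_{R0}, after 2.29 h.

0.810

For first-order series with pure R initially, C_S(t) = k₁C_{R0}/(k₂−k₁)·(e^(−k₁t) − e^(−k₂t)).
e^(−k₁t) = e^(−0.911×2.29) = e^(−2.086) = 0.1242; e^(−k₂t) = e^(−0.1184) = 0.8883.
C_S = 0.911×4.17/(0.0517−0.911) × (0.1242−0.8883) = (-4.421)×(-0.7642) = 3.378 mol/dm³.
Y_S = C_S/C_{R0} = 3.378/4.17 = 0.810.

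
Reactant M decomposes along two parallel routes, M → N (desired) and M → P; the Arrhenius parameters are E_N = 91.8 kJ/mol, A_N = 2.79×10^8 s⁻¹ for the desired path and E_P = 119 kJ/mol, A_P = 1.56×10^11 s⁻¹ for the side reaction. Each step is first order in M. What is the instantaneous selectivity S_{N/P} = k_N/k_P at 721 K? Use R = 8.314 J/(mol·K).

Since both paths have the same order in M, the concentration cancels and S_{N/P} = k_N/k_P = (A_N/A_P)·exp[(E_P−E_N)/(RT)].
(E_P−E_N)/(RT) = (119−91.8)×10³/(8.314×721) = 27200/5994 = 4.538.
k_N/k_P = (2.79×10^8/1.56×10^11)·exp(4.538) = 0.001788 × 93.46 = 0.167.

0.167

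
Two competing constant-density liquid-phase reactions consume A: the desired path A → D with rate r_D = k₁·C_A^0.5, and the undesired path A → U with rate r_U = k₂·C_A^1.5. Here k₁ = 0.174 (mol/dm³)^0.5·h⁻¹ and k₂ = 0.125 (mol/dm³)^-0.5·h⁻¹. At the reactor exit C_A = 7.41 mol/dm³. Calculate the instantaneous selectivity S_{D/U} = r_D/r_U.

0.188

S_{D/U} = r_D/r_U = (k₁·C_A^0.5)/(k₂·C_A^1.5) = (k₁/k₂)·C_A⁻¹.
= (0.174×7.410^0.5) / (0.125×7.410^1.5) = 0.4737/2.521 = 0.188.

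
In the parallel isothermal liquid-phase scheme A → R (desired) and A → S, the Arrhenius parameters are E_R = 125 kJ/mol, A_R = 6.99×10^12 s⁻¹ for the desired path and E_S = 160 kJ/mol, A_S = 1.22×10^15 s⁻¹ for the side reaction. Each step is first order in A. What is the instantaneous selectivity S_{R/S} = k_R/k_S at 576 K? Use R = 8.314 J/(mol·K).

With equal orders, S_{R/S} = k_R/k_S = (A_R/A_S)·exp[(E_S−E_R)/(RT)].
(E_S−E_R)/(RT) = (160−125)×10³/(8.314×576) = 35000/4789 = 7.309.
k_R/k_S = (6.99×10^12/1.22×10^15)·exp(7.309) = 0.005730 × 1493 = 8.55.

8.55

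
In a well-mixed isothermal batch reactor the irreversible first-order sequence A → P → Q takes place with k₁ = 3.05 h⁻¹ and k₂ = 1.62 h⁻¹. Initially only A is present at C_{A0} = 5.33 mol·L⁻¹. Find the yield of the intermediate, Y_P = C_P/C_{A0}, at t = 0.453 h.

Solving the coupled first-order balances gives C_P(t) = [k₁/(k₂−k₁)]·C_{A0}·(e^(−k₁t) − e^(−k₂t)).
e^(−k₁t) = e^(−3.05×0.453) = e^(−1.382) = 0.2512; e^(−k₂t) = e^(−0.7339) = 0.4801.
C_P = 3.05×5.33/(1.62−3.05) × (0.2512−0.4801) = (-11.37)×(-0.2289) = 2.602 mol·L⁻¹.
Y_P = C_P/C_{A0} = 2.602/5.33 = 0.488.

0.488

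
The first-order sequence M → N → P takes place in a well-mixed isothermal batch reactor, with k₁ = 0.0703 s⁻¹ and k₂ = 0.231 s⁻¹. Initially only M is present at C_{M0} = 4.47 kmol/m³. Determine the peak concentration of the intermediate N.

0.808 kmol/m³

For a first-order series the maximum intermediate yield is C_{N,max}/C_{M0} = (k₁/k₂)^[k₂/(k₂−k₁)].
= (0.0703/0.231)^(0.231/(0.231−0.0703)) = (0.3043)^(1.437) = 0.1809.
C_{N,max} = 0.1809×4.47 = 0.808 kmol/m³.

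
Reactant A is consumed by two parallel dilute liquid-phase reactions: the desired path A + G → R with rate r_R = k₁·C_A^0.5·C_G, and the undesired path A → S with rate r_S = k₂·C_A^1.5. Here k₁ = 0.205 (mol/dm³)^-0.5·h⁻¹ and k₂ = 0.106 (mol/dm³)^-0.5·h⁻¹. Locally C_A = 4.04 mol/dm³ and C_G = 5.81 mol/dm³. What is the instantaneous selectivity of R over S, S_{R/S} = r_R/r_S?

2.78

S_{R/S} = r_R/r_S = (k₁·C_A^0.5·C_G)/(k₂·C_A^1.5) = (k₁/k₂)·C_A⁻¹·C_G.
= (0.205×4.040^0.5×5.810) / (0.106×4.040^1.5) = 2.394/0.8608 = 2.78.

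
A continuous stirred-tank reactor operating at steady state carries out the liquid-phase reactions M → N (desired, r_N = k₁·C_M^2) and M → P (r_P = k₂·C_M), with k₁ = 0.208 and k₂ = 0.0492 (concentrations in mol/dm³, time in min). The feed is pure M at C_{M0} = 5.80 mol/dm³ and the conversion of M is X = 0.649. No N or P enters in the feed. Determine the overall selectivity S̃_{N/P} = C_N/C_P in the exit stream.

8.61

Exit C_M = C_{M0}(1−X) = 5.80×0.351 = 2.036 mol/dm³.
In a CSTR the entire volume is at exit conditions, so r_N = 0.208×2.036^2 = 0.8621 and r_P = 0.0492×2.036 = 0.1002.
Overall selectivity = C_N/C_P = r_Nτ/(r_Pτ) = r_N/r_P = 8.61.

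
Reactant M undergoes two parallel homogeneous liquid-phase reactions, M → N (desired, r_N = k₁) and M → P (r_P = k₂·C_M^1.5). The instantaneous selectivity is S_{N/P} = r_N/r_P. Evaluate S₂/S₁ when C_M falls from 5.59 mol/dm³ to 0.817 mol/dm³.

S_{N/P} = (k₁/k₂)·C_M^-1.5, so S₂/S₁ = (C_{M,2}/C_{M,1})^-1.5.
= (0.817/5.59)^(-1.5) = (0.1462)^(-1.5) = 17.9.

17.9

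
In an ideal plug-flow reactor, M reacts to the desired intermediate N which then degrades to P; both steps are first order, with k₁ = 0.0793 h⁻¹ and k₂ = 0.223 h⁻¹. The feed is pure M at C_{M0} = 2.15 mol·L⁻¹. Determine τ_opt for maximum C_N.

7.20 h

For first-order series the maximum of C_N occurs at τ_opt = ln(k₂/k₁)/(k₂−k₁).
= ln(0.223/0.0793)/(0.223−0.0793) = ln(2.812)/0.1437 = 1.034/0.1437 = 7.20 h.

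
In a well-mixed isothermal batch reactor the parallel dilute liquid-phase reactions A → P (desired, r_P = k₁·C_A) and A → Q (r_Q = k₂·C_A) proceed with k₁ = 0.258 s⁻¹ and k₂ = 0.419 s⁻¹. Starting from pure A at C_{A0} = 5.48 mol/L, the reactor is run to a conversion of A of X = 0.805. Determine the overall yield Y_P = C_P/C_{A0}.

0.307

C_A = C_{A0}(1−X) = 1.069 mol/L.
Both paths are first order in A, so the instantaneous fraction to P is constant: dC_P/d(−C_A) = k₁/(k₁+k₂) = 0.3811.
C_P = 0.3811·(C_{A0}−C_A) = 0.3811×4.411 = 1.68 mol/L.
Y_P = C_P/C_{A0} = 1.681/5.48 = 0.307.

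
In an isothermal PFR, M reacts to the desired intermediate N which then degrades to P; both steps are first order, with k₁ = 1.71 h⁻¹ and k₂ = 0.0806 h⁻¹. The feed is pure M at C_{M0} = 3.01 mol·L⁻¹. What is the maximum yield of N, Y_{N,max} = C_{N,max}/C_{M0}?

0.860

For a first-order series the maximum intermediate yield is C_{N,max}/C_{M0} = (k₁/k₂)^[k₂/(k₂−k₁)].
= (1.71/0.0806)^(0.0806/(0.0806−1.71)) = (21.22)^(-0.04947) = 0.8598.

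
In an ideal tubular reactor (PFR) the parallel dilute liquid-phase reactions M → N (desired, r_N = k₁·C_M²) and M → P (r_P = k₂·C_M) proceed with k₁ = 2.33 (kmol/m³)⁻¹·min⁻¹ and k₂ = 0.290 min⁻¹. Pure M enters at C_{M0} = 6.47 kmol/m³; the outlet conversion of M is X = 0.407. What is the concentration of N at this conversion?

2.57 kmol/m³

C_M = C_{M0}(1−X) = 3.837 kmol/m³.
Along a PFR/batch, dC_P/dC_M = −r_P/(r_N+r_P) = −k₂/(k₂+k₁·C_M).
Integrating from C_{M0} to C_M: C_P = (0.290/2.33)·ln[(0.290+2.33·6.47)/(0.290+2.33·3.84)] = 0.1245·ln(15.37/9.230) = 0.06344 kmol/m³.
Then C_N = (C_{M0}−C_M) − C_P = 2.633 − 0.06344 = 2.570 kmol/m³.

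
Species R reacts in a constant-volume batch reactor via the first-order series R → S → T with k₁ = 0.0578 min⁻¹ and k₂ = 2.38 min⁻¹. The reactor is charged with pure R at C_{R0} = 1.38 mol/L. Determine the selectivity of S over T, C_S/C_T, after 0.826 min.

0.768

Solving the coupled first-order balances gives C_S(t) = [k₁/(k₂−k₁)]·C_{R0}·(e^(−k₁t) − e^(−k₂t)).
e^(−k₁t) = e^(−0.0578×0.826) = e^(−0.04774) = 0.9534; e^(−k₂t) = e^(−1.966) = 0.1400.
C_S = 0.0578×1.38/(2.38−0.0578) × (0.9534−0.1400) = 0.03435×0.8133 = 0.02794 mol/L.
C_R = C_{R0}e^(−k₁t) = 1.316 mol/L, so C_T = C_{R0}−C_R−C_S = 0.03640 mol/L; C_S/C_T = 0.768.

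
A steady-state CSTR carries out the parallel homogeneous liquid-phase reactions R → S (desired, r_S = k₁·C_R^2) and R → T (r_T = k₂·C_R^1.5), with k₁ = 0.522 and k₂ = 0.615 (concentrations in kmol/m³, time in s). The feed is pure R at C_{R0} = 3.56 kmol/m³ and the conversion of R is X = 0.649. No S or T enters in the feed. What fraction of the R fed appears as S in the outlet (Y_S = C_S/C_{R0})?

0.316

Exit C_R = C_{R0}(1−X) = 3.56×0.351 = 1.250 kmol/m³.
A CSTR operates uniformly at the exit composition, giving r_S = 0.8151 and r_T = 0.8590 (each k·C_R^n at C_R = 1.250).
Fraction of consumed R going to S: r_S/(r_S+r_T) = 0.4869.
C_S = 0.4869·C_{R0}·X = 0.4869×3.56×0.649 = 1.12 kmol/m³; Y_S = C_S/C_{R0} = 0.316.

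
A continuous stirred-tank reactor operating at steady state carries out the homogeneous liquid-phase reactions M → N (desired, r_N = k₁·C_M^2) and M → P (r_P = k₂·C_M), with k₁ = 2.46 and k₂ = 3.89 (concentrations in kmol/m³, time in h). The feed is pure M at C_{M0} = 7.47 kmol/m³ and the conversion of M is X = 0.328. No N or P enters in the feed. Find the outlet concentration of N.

1.86 kmol/m³

Exit C_M = C_{M0}(1−X) = 7.47×0.672 = 5.020 kmol/m³.
In a CSTR the entire volume is at exit conditions, so r_N = 2.46×5.020^2 = 61.99 and r_P = 3.89×5.020 = 19.53.
Fraction of consumed M going to N: r_N/(r_N+r_P) = 0.7605.
C_N = 0.7605·C_{M0}·X = 0.7605×7.47×0.328 = 1.86 kmol/m³.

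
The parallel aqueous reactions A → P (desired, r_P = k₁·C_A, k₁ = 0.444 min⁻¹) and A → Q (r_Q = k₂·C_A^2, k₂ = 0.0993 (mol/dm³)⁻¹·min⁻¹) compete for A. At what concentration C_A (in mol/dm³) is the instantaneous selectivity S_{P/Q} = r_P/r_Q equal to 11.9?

S_{P/Q} = (k₁/k₂)·C_A⁻¹ ⇒ C_A = (S·k₂/k₁)^(-1).
= (11.9×0.0993/0.444)^(-1) = (2.661)^(-1) = 0.376 mol/dm³.

0.376 mol/dm³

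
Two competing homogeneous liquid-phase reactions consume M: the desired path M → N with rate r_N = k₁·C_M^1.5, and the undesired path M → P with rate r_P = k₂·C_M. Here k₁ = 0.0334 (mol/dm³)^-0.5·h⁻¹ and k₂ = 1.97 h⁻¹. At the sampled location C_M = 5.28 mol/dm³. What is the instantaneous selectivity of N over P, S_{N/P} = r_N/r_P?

0.0390

S_{N/P} = r_N/r_P = (k₁·C_M^1.5)/(k₂·C_M) = (k₁/k₂)·C_M^0.5.
= (0.0334×5.280^1.5) / (1.97×5.280) = 0.4052/10.40 = 0.0390.
Since the desired path is higher order in M, keeping C_M high (PFR or concentrated feed) favours N.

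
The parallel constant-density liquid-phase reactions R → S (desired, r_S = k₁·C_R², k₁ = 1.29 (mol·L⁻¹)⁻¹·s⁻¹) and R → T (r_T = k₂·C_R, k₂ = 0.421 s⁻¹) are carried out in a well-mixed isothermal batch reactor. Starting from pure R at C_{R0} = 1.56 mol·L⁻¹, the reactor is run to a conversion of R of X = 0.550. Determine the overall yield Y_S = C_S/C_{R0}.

0.423

C_R = C_{R0}(1−X) = 0.7020 mol·L⁻¹.
Along a PFR/batch, dC_T/dC_R = −r_T/(r_S+r_T) = −k₂/(k₂+k₁·C_R).
Integrating from C_{R0} to C_R: C_T = (0.421/1.29)·ln[(0.421+1.29·1.56)/(0.421+1.29·0.702)] = 0.3264·ln(2.433/1.327) = 0.1980 mol·L⁻¹.
Then C_S = (C_{R0}−C_R) − C_T = 0.8580 − 0.1980 = 0.6600 mol·L⁻¹.
Y_S = C_S/C_{R0} = 0.6600/1.56 = 0.423.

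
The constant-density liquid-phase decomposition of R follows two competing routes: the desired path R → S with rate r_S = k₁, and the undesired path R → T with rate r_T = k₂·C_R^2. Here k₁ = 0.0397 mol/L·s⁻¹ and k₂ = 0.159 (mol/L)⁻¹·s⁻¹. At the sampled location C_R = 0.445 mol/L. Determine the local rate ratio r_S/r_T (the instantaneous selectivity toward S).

1.26

S_{S/T} = r_S/r_T = (k₁)/(k₂·C_R^2) = (k₁/k₂)·C_R^-2.
= (0.0397) / (0.159×0.4450^2) = 0.03970/0.03149 = 1.26.
The undesired path is higher order in R, so low C_R (CSTR or dilute feed) favours S.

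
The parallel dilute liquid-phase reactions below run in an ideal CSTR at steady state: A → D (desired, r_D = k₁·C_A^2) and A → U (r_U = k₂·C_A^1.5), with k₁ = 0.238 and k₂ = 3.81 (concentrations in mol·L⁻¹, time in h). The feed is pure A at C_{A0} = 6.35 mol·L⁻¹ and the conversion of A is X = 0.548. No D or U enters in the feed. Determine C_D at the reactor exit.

0.333 mol·L⁻¹

Exit C_A = C_{A0}(1−X) = 6.35×0.452 = 2.870 mol·L⁻¹.
A CSTR operates uniformly at the exit composition, giving r_D = 1.961 and r_U = 18.53 (each k·C_A^n at C_A = 2.870).
Fraction of consumed A going to D: r_D/(r_D+r_U) = 0.09570.
C_D = 0.09570·C_{A0}·X = 0.09570×6.35×0.548 = 0.333 mol·L⁻¹.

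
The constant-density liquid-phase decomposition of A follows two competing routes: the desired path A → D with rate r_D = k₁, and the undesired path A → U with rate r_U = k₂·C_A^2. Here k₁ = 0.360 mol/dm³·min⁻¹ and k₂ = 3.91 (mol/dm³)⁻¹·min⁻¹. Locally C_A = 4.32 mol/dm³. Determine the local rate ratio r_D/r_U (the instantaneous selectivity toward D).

S_{D/U} = r_D/r_U = (k₁)/(k₂·C_A^2) = (k₁/k₂)·C_A^-2.
= (0.360) / (3.91×4.320^2) = 0.3600/72.97 = 0.00493.

0.00493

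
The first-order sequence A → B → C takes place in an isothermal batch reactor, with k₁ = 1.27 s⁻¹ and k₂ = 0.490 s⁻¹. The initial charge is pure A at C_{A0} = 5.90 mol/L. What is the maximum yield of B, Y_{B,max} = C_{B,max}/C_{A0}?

At the optimum, C_{B,max}/C_{A0} = (k₁/k₂)^[k₂/(k₂−k₁)].
= (1.27/0.490)^(0.490/(0.490−1.27)) = (2.592)^(-0.6282) = 0.5498.

0.550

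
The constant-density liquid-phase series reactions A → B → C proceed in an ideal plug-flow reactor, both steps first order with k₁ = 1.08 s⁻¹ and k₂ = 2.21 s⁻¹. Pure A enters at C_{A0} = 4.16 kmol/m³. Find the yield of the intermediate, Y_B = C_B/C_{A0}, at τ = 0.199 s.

0.155

For first-order series with pure A initially, C_B(τ) = k₁C_{A0}/(k₂−k₁)·(e^(−k₁τ) − e^(−k₂τ)).
e^(−k₁τ) = e^(−1.08×0.199) = e^(−0.2149) = 0.8066; e^(−k₂τ) = e^(−0.4398) = 0.6442.
C_B = 1.08×4.16/(2.21−1.08) × (0.8066−0.6442) = 3.976×0.1624 = 0.6458 kmol/m³.
Y_B = C_B/C_{A0} = 0.6458/4.16 = 0.155.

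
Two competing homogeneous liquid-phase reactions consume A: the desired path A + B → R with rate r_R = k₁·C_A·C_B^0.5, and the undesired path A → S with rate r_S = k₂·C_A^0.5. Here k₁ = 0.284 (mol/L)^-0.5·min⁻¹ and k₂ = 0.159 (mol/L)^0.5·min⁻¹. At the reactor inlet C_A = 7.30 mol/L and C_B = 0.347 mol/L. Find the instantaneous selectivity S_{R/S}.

2.84

S_{R/S} = r_R/r_S = (k₁·C_A·C_B^0.5)/(k₂·C_A^0.5) = (k₁/k₂)·C_A^0.5·C_B^0.5.
= (0.284×7.300×0.3470^0.5) / (0.159×7.300^0.5) = 1.221/0.4296 = 2.84.
Since the desired path is higher order in A, keeping C_A high (PFR or concentrated feed) favours R.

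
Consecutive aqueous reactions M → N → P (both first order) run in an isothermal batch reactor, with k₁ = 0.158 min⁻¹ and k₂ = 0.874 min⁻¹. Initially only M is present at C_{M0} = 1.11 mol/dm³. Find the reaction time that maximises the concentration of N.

2.39 min

The intermediate peaks when r₁ = r₂, i.e. k₁e^(−k₁t) = k₂e^(−k₂t), giving t_opt = ln(k₂/k₁)/(k₂−k₁).
= ln(0.874/0.158)/(0.874−0.158) = ln(5.532)/0.7160 = 1.710/0.7160 = 2.39 min.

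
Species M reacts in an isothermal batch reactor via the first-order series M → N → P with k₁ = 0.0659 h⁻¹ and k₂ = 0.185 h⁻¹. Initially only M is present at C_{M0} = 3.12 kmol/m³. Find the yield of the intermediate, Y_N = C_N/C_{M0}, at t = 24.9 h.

0.102

The intermediate concentration in a first-order A→B→C sequence is C_N = k₁C_{M0}(e^(−k₁t) − e^(−k₂t))/(k₂−k₁).
e^(−k₁t) = e^(−0.0659×24.9) = e^(−1.641) = 0.1938; e^(−k₂t) = e^(−4.606) = 0.009987.
C_N = 0.0659×3.12/(0.185−0.0659) × (0.1938−0.009987) = 1.726×0.1838 = 0.3173 kmol/m³.
Y_N = C_N/C_{M0} = 0.3173/3.12 = 0.102.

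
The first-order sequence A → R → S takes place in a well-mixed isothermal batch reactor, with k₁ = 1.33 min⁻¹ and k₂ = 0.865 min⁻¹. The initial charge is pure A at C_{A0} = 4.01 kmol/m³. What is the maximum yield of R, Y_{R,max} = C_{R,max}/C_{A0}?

0.449

At the optimum, C_{R,max}/C_{A0} = (k₁/k₂)^[k₂/(k₂−k₁)].
= (1.33/0.865)^(0.865/(0.865−1.33)) = (1.538)^(-1.860) = 0.4492.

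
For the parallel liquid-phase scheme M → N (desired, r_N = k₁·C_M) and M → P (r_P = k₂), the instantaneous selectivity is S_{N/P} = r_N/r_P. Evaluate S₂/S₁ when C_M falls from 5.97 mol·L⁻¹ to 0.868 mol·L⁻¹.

S_{N/P} = (k₁/k₂)·C_M, so S₂/S₁ = (C_{M,2}/C_{M,1}).
= 0.868/5.97 = 0.145.
Selectivity toward N falls as C_M falls — high-concentration operation is favoured.

0.145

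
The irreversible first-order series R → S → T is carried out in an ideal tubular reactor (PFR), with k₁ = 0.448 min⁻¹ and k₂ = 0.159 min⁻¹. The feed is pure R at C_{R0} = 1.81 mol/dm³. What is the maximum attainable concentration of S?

1.02 mol/dm³

Evaluating C_S at τ_opt = ln(k₂/k₁)/(k₂−k₁) gives C_{S,max}/C_{R0} = (k₁/k₂)^[k₂/(k₂−k₁)].
= (0.448/0.159)^(0.159/(0.159−0.448)) = (2.818)^(-0.5502) = 0.5656.
C_{S,max} = 0.5656×1.81 = 1.02 mol/dm³.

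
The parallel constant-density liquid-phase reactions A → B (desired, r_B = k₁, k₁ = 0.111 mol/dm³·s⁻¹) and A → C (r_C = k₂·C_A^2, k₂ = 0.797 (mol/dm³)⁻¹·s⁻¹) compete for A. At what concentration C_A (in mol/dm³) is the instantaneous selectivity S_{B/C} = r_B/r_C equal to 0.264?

S_{B/C} = (k₁/k₂)·C_A^-2 ⇒ C_A = (S·k₂/k₁)^(-0.5).
= (0.264×0.797/0.111)^(-0.5) = (1.896)^(-0.5) = 0.726 mol/dm³.

0.726 mol/dm³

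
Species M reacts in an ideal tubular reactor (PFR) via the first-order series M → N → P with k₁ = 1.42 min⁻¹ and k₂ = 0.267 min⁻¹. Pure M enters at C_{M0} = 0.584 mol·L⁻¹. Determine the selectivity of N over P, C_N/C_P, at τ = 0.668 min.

9.33

The intermediate concentration in a first-order A→B→C sequence is C_N = k₁C_{M0}(e^(−k₁τ) − e^(−k₂τ))/(k₂−k₁).
e^(−k₁τ) = e^(−1.42×0.668) = e^(−0.9486) = 0.3873; e^(−k₂τ) = e^(−0.1784) = 0.8366.
C_N = 1.42×0.584/(0.267−1.42) × (0.3873−0.8366) = (-0.7192)×(-0.4493) = 0.3232 mol·L⁻¹.
C_M = C_{M0}e^(−k₁τ) = 0.2262 mol·L⁻¹, so C_P = C_{M0}−C_M−C_N = 0.03463 mol·L⁻¹; C_N/C_P = 9.33.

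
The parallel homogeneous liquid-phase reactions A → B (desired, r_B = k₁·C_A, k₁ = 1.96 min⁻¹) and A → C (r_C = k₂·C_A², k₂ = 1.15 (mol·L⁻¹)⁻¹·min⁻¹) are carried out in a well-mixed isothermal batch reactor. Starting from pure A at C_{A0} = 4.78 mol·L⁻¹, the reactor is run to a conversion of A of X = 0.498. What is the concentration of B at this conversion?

C_A = C_{A0}(1−X) = 2.400 mol·L⁻¹.
Along a PFR/batch, dC_B/dC_A = −r_B/(r_B+r_C) = −k₁/(k₁+k₂·C_A).
Integrating from C_{A0} to C_A: C_B = (1.96/1.15)·ln[(1.96+1.15·4.78)/(1.96+1.15·2.40)] = 1.704·ln(7.457/4.719) = 0.7797 mol·L⁻¹.

0.780 mol·L⁻¹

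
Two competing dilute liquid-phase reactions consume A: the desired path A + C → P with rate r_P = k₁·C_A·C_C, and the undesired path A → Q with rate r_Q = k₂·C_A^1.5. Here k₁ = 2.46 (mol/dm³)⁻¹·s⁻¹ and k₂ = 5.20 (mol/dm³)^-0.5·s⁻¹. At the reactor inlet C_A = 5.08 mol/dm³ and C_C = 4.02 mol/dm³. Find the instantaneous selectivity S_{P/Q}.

S_{P/Q} = r_P/r_Q = (k₁·C_A·C_C)/(k₂·C_A^1.5) = (k₁/k₂)·C_A^-0.5·C_C.
= (2.46×5.080×4.020) / (5.20×5.080^1.5) = 50.24/59.54 = 0.844.

0.844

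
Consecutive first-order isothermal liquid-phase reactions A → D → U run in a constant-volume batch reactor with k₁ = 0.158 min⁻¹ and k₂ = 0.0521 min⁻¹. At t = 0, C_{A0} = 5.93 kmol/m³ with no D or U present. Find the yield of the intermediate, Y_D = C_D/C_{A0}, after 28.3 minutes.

0.324

For first-order series with pure A initially, C_D(t) = k₁C_{A0}/(k₂−k₁)·(e^(−k₁t) − e^(−k₂t)).
e^(−k₁t) = e^(−0.158×28.3) = e^(−4.471) = 0.01143; e^(−k₂t) = e^(−1.474) = 0.2289.
C_D = 0.158×5.93/(0.0521−0.158) × (0.01143−0.2289) = (-8.847)×(-0.2175) = 1.924 kmol/m³.
Y_D = C_D/C_{A0} = 1.924/5.93 = 0.324.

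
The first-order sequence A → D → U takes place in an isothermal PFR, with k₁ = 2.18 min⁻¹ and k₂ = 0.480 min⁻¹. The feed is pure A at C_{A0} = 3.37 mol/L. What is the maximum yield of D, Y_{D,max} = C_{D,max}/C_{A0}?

Evaluating C_D at τ_opt = ln(k₂/k₁)/(k₂−k₁) gives C_{D,max}/C_{A0} = (k₁/k₂)^[k₂/(k₂−k₁)].
= (2.18/0.480)^(0.480/(0.480−2.18)) = (4.542)^(-0.2824) = 0.6523.

0.652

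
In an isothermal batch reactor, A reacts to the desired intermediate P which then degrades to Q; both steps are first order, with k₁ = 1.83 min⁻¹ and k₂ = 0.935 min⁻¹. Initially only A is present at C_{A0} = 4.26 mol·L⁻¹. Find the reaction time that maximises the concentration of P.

0.750 min

The intermediate peaks when r₁ = r₂, i.e. k₁e^(−k₁t) = k₂e^(−k₂t), giving t_opt = ln(k₂/k₁)/(k₂−k₁).
= ln(0.935/1.83)/(0.935−1.83) = ln(0.5109)/-0.8950 = -0.6715/-0.8950 = 0.750 min.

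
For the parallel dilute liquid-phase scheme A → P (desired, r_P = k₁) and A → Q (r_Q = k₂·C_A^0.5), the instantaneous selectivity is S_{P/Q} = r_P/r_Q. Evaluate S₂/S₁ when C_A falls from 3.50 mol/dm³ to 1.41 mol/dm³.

1.58

S_{P/Q} = (k₁/k₂)·C_A^-0.5, so S₂/S₁ = (C_{A,2}/C_{A,1})^-0.5.
= (1.41/3.50)^(-0.5) = (0.4029)^(-0.5) = 1.58.
Selectivity toward P rises as C_A falls — low-concentration operation is favoured.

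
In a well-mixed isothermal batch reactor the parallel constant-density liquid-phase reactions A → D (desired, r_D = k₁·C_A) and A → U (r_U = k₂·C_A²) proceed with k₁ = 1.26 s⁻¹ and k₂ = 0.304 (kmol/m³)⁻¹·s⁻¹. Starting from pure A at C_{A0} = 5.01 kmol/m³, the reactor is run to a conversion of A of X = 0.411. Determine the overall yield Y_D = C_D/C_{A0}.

C_A = C_{A0}(1−X) = 2.951 kmol/m³.
Along a PFR/batch, dC_D/dC_A = −r_D/(r_D+r_U) = −k₁/(k₁+k₂·C_A).
Integrating from C_{A0} to C_A: C_D = (1.26/0.304)·ln[(1.26+0.304·5.01)/(1.26+0.304·2.95)] = 4.145·ln(2.783/2.157) = 1.056 kmol/m³.
Y_D = C_D/C_{A0} = 1.056/5.01 = 0.211.

0.211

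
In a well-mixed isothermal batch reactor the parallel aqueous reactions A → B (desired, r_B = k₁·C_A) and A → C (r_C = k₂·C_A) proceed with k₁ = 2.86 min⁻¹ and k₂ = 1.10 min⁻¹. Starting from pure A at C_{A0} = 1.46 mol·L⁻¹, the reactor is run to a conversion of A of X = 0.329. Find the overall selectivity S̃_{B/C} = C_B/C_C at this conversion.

C_A = C_{A0}(1−X) = 0.9797 mol·L⁻¹.
Both paths are first order in A, so the instantaneous fraction to B is constant: dC_B/d(−C_A) = k₁/(k₁+k₂) = 0.7222.
C_B = 0.7222·(C_{A0}−C_A) = 0.7222×0.4803 = 0.347 mol·L⁻¹.
C_C = (C_{A0}−C_A)−C_B = 0.1334 mol·L⁻¹; S̃_{B/C} = 0.3469/0.1334 = 2.60.

2.60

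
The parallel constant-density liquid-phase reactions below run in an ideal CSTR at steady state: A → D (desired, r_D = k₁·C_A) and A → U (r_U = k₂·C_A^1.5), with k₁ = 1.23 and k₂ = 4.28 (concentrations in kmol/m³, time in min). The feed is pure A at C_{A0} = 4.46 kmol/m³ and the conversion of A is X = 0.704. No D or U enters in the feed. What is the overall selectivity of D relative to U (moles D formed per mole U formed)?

0.250

Exit C_A = C_{A0}(1−X) = 4.46×0.296 = 1.320 kmol/m³.
A CSTR operates uniformly at the exit composition, giving r_D = 1.624 and r_U = 6.492 (each k·C_A^n at C_A = 1.320).
Overall selectivity = C_D/C_U = r_Dτ/(r_Uτ) = r_D/r_U = 0.250.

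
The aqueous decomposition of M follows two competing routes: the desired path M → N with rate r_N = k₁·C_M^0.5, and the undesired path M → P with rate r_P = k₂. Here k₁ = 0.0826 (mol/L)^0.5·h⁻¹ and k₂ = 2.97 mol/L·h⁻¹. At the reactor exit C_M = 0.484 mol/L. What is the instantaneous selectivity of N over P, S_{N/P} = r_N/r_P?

0.0193

S_{N/P} = r_N/r_P = (k₁·C_M^0.5)/(k₂) = (k₁/k₂)·C_M^0.5.
= (0.0826×0.4840^0.5) / (2.97) = 0.05746/2.970 = 0.0193.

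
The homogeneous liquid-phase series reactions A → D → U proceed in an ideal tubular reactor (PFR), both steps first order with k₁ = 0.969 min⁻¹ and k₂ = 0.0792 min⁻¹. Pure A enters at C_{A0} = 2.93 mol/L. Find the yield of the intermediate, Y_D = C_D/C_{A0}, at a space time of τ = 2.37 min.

0.793

For first-order series with pure A initially, C_D(τ) = k₁C_{A0}/(k₂−k₁)·(e^(−k₁τ) − e^(−k₂τ)).
e^(−k₁τ) = e^(−0.969×2.37) = e^(−2.297) = 0.1006; e^(−k₂τ) = e^(−0.1877) = 0.8289.
C_D = 0.969×2.93/(0.0792−0.969) × (0.1006−0.8289) = (-3.191)×(-0.7283) = 2.324 mol/L.
Y_D = C_D/C_{A0} = 2.324/2.93 = 0.793.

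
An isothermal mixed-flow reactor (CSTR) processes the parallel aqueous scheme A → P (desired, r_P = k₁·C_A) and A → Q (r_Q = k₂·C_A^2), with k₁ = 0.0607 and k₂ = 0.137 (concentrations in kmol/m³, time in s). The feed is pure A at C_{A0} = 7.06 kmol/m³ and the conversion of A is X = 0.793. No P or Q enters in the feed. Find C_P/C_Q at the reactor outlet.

0.303

Exit C_A = C_{A0}(1−X) = 7.06×0.207 = 1.461 kmol/m³.
Rates in a CSTR are evaluated at the outlet concentration: r_P = 0.0607×1.461 = 0.08871, r_Q = 0.137×1.461^2 = 0.2926.
Overall selectivity = C_P/C_Q = r_Pτ/(r_Qτ) = r_P/r_Q = 0.303.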